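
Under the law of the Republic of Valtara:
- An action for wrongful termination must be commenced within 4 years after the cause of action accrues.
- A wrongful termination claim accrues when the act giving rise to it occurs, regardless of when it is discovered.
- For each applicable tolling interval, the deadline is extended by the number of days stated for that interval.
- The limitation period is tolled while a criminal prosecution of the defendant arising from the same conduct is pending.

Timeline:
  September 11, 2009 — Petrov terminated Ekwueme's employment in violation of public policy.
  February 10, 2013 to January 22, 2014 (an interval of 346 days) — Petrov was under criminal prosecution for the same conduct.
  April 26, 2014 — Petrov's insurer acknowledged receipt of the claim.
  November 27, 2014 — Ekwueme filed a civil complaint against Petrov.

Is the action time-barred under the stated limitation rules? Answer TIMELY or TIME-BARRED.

The limitation period began to run on September 11, 2009.
Adding the 4 years base period to September 11, 2009 gives a deadline of September 11, 2013, before any tolling.
The period was tolled for 346 days by the pending criminal prosecution (February 10, 2013 to January 22, 2014), pushing the deadline to August 23, 2014.
None of the other events listed affects the running of the period under the stated rules.
The November 27, 2014 filing falls after the August 23, 2014 deadline; the claim is time-barred.

TIME-BARRED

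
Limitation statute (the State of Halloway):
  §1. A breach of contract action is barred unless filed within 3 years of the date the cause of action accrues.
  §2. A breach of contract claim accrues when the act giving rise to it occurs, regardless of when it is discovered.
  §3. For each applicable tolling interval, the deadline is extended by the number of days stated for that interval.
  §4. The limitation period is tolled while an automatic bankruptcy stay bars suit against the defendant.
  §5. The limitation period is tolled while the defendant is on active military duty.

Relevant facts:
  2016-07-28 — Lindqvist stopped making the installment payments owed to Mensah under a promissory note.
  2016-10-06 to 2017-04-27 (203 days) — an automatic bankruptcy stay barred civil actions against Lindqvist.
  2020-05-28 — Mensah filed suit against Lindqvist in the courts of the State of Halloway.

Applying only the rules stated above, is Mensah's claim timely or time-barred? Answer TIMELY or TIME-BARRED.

The limitation period began to run on 2016-07-28.
Adding the 3 years base period to 2016-07-28 gives a deadline of 2019-07-28, before any tolling.
The automatic bankruptcy stay from 2016-10-06 to 2017-04-27 tolled the period for 203 days, extending the deadline to 2020-02-16.
The 2020-05-28 filing falls after the 2020-02-16 deadline; the claim is time-barred.

TIME-BARRED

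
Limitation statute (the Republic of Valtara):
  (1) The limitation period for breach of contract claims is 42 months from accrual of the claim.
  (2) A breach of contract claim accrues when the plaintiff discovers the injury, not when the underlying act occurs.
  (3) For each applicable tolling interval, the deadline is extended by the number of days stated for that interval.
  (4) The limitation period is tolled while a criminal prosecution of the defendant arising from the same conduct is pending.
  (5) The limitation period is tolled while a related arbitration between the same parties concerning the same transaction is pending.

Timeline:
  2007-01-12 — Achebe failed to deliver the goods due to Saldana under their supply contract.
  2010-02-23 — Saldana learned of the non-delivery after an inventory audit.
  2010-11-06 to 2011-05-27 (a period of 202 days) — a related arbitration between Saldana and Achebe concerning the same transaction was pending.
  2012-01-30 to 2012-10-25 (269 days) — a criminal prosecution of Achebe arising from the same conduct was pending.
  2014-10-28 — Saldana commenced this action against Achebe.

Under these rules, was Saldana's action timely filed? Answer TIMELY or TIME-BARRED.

TIMELY

The claim did not accrue until Saldana discovered the injury on 2010-02-23; the 2007-01-12 act date does not start the clock under the stated rule.
The untolled deadline — 42 months after 2010-02-23 — is 2013-08-23.
The pending related arbitration from 2010-11-06 to 2011-05-27 tolled the period for 202 days, extending the deadline to 2014-03-13.
Because the pending criminal prosecution ran from 2012-01-30 to 2012-10-25, the deadline is extended by 269 days to 2014-12-07.
Filing on 2014-10-28 beat the 2014-12-07 deadline — the action is timely.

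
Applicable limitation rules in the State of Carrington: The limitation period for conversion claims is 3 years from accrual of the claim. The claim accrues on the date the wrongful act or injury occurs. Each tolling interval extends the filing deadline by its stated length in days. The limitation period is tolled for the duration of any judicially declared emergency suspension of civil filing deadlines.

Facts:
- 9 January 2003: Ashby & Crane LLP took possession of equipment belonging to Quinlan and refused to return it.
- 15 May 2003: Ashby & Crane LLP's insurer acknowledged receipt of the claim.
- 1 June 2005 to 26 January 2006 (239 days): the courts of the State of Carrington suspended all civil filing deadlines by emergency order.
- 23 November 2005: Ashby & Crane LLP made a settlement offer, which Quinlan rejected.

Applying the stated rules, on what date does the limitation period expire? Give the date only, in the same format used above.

5 September 2006

The claim accrued on 9 January 2003, when the wrongful act occurred.
3 years from 9 January 2003 is 9 January 2006.
The period was tolled for 239 days by the emergency suspension of filing deadlines (1 June 2005 to 26 January 2006), pushing the deadline to 5 September 2006.
Nothing else in the chronology tolls or restarts the period.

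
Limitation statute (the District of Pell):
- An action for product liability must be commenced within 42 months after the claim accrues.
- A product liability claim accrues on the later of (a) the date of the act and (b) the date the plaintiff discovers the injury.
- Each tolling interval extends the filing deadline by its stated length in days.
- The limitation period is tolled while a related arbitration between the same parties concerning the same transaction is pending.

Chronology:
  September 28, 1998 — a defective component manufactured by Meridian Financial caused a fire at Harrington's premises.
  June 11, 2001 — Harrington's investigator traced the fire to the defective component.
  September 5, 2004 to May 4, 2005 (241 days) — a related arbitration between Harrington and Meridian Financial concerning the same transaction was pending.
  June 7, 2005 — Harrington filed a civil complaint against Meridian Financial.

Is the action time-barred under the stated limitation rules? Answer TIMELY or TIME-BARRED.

TIMELY

Taking the later of the act (September 28, 1998) and discovery (June 11, 2001), the claim accrued on June 11, 2001.
Adding the 42 months base period to June 11, 2001 gives a deadline of December 11, 2004, before any tolling.
The pending related arbitration from September 5, 2004 to May 4, 2005 tolled the period for 241 days, extending the deadline to August 9, 2005.
The June 7, 2005 filing precedes the August 9, 2005 deadline; the claim is timely.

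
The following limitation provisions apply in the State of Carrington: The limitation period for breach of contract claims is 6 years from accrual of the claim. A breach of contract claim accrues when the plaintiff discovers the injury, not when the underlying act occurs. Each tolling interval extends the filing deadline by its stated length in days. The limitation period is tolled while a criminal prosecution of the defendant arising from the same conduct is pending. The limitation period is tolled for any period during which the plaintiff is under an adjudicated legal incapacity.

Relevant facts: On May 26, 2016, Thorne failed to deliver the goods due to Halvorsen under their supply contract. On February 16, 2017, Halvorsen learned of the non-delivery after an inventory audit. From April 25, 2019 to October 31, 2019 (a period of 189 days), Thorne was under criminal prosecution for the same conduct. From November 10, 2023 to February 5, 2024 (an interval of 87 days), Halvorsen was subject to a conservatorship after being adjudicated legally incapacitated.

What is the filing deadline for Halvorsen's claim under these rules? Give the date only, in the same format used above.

August 24, 2023

Under the discovery rule, the claim accrued on February 16, 2017, when Halvorsen discovered the injury — not on the May 26, 2016 date of the underlying act.
Adding the 6 years base period to February 16, 2017 gives a deadline of February 16, 2023, before any tolling.
The period was tolled for 189 days by the pending criminal prosecution (April 25, 2019 to October 31, 2019), pushing the deadline to August 24, 2023.
By the time the plaintiff's legal incapacity began on November 10, 2023, the limitation period had already expired on August 24, 2023; that interval cannot revive it.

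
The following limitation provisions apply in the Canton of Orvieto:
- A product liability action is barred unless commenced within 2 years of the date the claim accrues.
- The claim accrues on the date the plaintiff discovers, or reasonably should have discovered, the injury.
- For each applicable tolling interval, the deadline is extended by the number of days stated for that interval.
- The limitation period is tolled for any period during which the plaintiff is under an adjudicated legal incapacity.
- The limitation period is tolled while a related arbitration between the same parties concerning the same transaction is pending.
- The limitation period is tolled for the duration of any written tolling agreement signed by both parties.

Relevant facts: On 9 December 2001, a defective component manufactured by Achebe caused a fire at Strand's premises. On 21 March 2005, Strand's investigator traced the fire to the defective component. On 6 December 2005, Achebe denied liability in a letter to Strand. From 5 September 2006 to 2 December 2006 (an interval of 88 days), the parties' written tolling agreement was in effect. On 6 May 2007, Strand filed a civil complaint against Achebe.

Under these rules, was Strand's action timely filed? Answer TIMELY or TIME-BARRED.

TIMELY

Accrual is tied to discovery, so the period began on 21 March 2005 rather than on 9 December 2001 when the act occurred.
2 years from 21 March 2005 is 21 March 2007.
Because the written tolling agreement ran from 5 September 2006 to 2 December 2006, the deadline is extended by 88 days to 17 June 2007.
None of the other events listed affects the running of the period under the stated rules.
Strand filed on 6 May 2007, before the 17 June 2007 deadline, so the action is timely.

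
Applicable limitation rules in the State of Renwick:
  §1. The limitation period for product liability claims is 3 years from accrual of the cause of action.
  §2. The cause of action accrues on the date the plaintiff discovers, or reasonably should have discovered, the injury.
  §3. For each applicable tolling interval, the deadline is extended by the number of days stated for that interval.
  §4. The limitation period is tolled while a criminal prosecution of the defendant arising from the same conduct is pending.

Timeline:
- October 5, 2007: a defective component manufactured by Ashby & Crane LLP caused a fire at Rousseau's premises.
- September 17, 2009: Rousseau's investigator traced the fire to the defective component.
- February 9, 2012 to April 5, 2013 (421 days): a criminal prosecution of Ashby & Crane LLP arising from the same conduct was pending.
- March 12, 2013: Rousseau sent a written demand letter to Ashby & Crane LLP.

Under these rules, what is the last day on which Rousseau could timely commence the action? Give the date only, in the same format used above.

November 12, 2013

The claim did not accrue until Rousseau discovered the injury on September 17, 2009; the October 5, 2007 act date does not start the clock under the stated rule.
3 years from September 17, 2009 is September 17, 2012.
Because the pending criminal prosecution ran from February 9, 2012 to April 5, 2013, the deadline is extended by 421 days to November 12, 2013.
None of the other events listed affects the running of the period under the stated rules.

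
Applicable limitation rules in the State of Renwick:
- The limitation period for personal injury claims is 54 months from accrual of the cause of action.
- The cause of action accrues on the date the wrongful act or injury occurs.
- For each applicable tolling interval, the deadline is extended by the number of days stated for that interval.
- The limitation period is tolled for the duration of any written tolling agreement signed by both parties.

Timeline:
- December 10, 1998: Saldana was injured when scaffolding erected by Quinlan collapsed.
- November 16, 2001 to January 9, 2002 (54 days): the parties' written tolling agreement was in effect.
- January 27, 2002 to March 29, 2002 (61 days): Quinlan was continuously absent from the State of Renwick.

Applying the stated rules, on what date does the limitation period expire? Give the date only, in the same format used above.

The claim accrued on December 10, 1998, when the wrongful act occurred.
54 months from December 10, 1998 is June 10, 2003.
The written tolling agreement from November 16, 2001 to January 9, 2002 tolled the period for 54 days, extending the deadline to August 3, 2003.
The defendant's absence from the jurisdiction from January 27, 2002 to March 29, 2002 does not toll the period, because no stated rule makes the defendant's absence a tolling event.

August 3, 2003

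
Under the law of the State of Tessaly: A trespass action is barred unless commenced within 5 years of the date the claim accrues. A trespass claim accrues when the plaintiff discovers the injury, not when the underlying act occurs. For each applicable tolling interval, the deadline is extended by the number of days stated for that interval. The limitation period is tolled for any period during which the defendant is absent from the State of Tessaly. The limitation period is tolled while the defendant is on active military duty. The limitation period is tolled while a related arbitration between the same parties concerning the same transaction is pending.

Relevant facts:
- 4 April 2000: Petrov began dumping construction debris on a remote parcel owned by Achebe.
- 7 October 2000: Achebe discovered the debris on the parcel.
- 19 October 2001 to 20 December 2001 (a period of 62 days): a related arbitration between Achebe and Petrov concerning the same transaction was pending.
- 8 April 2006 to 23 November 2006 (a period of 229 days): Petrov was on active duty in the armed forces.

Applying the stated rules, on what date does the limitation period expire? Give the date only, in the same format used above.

Under the discovery rule, the claim accrued on 7 October 2000, when Achebe discovered the injury — not on the 4 April 2000 date of the underlying act.
Adding the 5 years base period to 7 October 2000 gives a deadline of 7 October 2005, before any tolling.
The period was tolled for 62 days by the pending related arbitration (19 October 2001 to 20 December 2001), pushing the deadline to 8 December 2005.
By the time the defendant's active military service began on 8 April 2006, the limitation period had already expired on 8 December 2005; that interval cannot revive it.

8 December 2005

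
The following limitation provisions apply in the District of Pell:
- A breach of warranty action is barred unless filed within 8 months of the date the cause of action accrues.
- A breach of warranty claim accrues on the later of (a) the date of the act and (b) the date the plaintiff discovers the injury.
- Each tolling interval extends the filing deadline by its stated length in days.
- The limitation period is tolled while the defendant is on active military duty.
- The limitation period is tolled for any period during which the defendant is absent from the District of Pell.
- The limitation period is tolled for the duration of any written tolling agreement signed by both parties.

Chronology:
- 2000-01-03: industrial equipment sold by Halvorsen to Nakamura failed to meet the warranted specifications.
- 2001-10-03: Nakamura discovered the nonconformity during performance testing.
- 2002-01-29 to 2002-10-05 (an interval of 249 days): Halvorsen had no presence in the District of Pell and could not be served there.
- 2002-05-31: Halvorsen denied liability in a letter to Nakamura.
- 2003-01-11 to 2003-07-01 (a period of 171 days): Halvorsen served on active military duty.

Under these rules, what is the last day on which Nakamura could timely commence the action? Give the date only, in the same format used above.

2003-07-28

Taking the later of the act (2000-01-03) and discovery (2001-10-03), the claim accrued on 2001-10-03.
The untolled deadline — 8 months after 2001-10-03 — is 2002-06-03.
The defendant's absence from the jurisdiction from 2002-01-29 to 2002-10-05 tolled the period for 249 days, extending the deadline to 2003-02-07.
Because the defendant's active military service ran from 2003-01-11 to 2003-07-01, the deadline is extended by 171 days to 2003-07-28.
Nothing else in the chronology tolls or restarts the period.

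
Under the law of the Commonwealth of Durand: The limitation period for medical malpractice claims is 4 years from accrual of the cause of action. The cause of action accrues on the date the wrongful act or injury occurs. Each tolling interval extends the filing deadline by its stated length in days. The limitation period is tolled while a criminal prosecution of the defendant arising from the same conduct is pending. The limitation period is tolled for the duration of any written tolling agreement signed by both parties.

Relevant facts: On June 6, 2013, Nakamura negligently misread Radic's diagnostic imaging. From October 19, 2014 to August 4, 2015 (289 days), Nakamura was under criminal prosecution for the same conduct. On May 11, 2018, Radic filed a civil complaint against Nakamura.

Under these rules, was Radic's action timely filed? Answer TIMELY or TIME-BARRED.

The claim accrued on June 6, 2013, when the wrongful act occurred.
4 years from June 6, 2013 is June 6, 2017.
The pending criminal prosecution from October 19, 2014 to August 4, 2015 tolled the period for 289 days, extending the deadline to March 22, 2018.
Filing on May 11, 2018 missed the March 22, 2018 deadline — the action is time-barred.

TIME-BARRED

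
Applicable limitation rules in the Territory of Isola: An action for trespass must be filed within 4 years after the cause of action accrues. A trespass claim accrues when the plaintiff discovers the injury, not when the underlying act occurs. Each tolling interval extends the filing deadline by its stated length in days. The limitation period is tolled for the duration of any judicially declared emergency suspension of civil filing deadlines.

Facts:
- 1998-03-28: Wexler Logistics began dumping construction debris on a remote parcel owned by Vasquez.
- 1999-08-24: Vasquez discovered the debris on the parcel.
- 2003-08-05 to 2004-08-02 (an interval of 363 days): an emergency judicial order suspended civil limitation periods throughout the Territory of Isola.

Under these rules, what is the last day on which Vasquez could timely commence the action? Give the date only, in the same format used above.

The claim did not accrue until Vasquez discovered the injury on 1999-08-24; the 1998-03-28 act date does not start the clock under the stated rule.
The untolled deadline — 4 years after 1999-08-24 — is 2003-08-24.
Because the emergency suspension of filing deadlines ran from 2003-08-05 to 2004-08-02, the deadline is extended by 363 days to 2004-08-21.

2004-08-21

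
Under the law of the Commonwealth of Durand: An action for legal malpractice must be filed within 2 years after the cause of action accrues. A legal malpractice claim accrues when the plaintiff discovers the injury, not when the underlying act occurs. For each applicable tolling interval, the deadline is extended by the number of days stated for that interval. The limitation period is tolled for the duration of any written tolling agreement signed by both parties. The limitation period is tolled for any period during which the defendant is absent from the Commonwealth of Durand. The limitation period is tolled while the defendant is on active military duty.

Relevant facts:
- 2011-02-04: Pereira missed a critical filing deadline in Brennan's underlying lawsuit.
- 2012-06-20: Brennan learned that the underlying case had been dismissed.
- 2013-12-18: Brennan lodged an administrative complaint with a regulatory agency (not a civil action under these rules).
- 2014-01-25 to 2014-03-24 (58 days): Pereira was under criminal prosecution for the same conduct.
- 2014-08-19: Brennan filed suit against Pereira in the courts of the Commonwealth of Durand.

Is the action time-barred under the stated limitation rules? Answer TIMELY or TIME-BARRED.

TIME-BARRED

Under the discovery rule, the claim accrued on 2012-06-20, when Brennan discovered the injury — not on the 2011-02-04 date of the underlying act.
The untolled deadline — 2 years after 2012-06-20 — is 2014-06-20.
No stated provision tolls the period for a criminal prosecution, so the interval from 2014-01-25 to 2014-03-24 has no effect on the deadline.
The other events in the timeline have no effect on the limitation period under the stated rules.
Filing on 2014-08-19 missed the 2014-06-20 deadline — the action is time-barred.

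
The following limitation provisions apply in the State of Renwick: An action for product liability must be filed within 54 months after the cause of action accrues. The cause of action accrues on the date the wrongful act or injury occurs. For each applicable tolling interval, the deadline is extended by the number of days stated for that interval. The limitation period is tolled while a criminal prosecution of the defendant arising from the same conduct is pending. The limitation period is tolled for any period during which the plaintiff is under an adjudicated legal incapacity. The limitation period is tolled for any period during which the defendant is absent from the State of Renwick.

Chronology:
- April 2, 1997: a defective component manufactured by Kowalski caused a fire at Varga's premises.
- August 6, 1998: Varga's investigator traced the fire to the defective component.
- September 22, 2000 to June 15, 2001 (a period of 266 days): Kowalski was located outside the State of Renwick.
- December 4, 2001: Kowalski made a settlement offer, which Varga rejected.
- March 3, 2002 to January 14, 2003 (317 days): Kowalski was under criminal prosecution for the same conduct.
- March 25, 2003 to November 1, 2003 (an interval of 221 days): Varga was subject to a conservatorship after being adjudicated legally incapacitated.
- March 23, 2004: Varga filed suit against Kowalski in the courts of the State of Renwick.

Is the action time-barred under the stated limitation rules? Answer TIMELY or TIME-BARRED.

TIME-BARRED

Accrual is governed by the date of the act, so the period began to run on April 2, 1997; the later discovery on August 6, 1998 is irrelevant under the stated rule.
Adding the 54 months base period to April 2, 1997 gives a deadline of October 2, 2001, before any tolling.
Because the defendant's absence from the jurisdiction ran from September 22, 2000 to June 15, 2001, the deadline is extended by 266 days to June 25, 2002.
The pending criminal prosecution from March 3, 2002 to January 14, 2003 tolled the period for 317 days, extending the deadline to May 8, 2003.
Because the plaintiff's legal incapacity ran from March 25, 2003 to November 1, 2003, the deadline is extended by 221 days to December 15, 2003.
Nothing else in the chronology tolls or restarts the period.
Filing on March 23, 2004 missed the December 15, 2003 deadline — the action is time-barred.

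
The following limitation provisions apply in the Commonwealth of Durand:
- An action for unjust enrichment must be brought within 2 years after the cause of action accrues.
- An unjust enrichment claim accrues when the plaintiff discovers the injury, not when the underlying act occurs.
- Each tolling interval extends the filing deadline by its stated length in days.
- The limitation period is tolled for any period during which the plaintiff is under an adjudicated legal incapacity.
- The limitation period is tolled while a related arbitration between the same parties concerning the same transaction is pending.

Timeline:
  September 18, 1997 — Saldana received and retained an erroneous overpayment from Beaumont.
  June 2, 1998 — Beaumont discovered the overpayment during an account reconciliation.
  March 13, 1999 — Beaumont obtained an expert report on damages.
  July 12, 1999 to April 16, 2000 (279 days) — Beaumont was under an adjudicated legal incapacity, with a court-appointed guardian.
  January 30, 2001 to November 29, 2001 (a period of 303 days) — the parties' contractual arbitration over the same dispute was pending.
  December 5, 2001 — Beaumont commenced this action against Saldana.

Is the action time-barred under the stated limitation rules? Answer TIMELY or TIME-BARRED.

TIMELY

Accrual is tied to discovery, so the period began on June 2, 1998 rather than on September 18, 1997 when the act occurred.
Adding the 2 years base period to June 2, 1998 gives a deadline of June 2, 2000, before any tolling.
Because the plaintiff's legal incapacity ran from July 12, 1999 to April 16, 2000, the deadline is extended by 279 days to March 8, 2001.
Because the pending related arbitration ran from January 30, 2001 to November 29, 2001, the deadline is extended by 303 days to January 5, 2002.
Nothing else in the chronology tolls or restarts the period.
Beaumont filed on December 5, 2001, before the January 5, 2002 deadline, so the action is timely.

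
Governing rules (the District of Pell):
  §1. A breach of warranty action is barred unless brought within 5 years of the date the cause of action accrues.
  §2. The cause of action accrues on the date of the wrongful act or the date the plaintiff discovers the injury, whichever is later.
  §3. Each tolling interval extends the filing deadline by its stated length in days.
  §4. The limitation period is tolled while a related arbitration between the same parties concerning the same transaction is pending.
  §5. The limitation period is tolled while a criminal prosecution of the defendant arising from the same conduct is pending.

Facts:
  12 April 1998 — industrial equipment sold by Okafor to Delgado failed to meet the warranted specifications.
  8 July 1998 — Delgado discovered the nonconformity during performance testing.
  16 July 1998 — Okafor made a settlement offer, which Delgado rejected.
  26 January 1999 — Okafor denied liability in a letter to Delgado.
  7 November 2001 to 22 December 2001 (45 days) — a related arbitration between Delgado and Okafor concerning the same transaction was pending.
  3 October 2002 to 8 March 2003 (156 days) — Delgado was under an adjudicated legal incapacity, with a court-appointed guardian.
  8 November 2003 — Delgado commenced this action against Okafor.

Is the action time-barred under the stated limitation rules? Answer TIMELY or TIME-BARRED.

The claim accrued on 8 July 1998 — the later of the 12 April 1998 act and the 8 July 1998 discovery.
Adding the 5 years base period to 8 July 1998 gives a deadline of 8 July 2003, before any tolling.
The pending related arbitration from 7 November 2001 to 22 December 2001 tolled the period for 45 days, extending the deadline to 22 August 2003.
No stated provision tolls the period for the plaintiff's incapacity, so the interval from 3 October 2002 to 8 March 2003 has no effect on the deadline.
Nothing else in the chronology tolls or restarts the period.
Delgado filed on 8 November 2003, after the 22 August 2003 deadline, so the action is time-barred.

TIME-BARRED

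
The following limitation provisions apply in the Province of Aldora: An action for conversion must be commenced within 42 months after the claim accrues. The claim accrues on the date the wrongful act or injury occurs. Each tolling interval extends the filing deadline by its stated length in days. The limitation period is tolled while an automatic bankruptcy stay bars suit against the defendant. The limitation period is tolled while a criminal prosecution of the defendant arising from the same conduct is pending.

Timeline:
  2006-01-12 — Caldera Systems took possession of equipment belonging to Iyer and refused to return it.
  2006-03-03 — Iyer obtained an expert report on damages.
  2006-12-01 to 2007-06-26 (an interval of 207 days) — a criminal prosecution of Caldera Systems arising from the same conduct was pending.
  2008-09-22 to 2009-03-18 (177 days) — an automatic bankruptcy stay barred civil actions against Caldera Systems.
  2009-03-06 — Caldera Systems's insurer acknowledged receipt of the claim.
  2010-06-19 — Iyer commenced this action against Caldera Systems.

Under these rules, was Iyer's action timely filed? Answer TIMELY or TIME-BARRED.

The claim accrued on 2006-01-12, the date of the act.
42 months from 2006-01-12 is 2009-07-12.
Because the pending criminal prosecution ran from 2006-12-01 to 2007-06-26, the deadline is extended by 207 days to 2010-02-04.
The automatic bankruptcy stay from 2008-09-22 to 2009-03-18 tolled the period for 177 days, extending the deadline to 2010-07-31.
The other events in the timeline have no effect on the limitation period under the stated rules.
Iyer filed on 2010-06-19, before the 2010-07-31 deadline, so the action is timely.

TIMELY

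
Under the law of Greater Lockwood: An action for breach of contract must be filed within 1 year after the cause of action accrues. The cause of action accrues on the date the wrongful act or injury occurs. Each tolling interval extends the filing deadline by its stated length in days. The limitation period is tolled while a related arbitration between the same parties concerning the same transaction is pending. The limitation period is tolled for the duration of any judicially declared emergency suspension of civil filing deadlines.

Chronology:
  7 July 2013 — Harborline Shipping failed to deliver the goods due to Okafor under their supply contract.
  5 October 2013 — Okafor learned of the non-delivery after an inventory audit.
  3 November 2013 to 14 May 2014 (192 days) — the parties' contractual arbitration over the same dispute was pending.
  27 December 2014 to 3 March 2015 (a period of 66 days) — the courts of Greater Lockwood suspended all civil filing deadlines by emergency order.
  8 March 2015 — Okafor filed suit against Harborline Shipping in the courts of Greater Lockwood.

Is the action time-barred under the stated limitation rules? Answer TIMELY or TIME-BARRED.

The claim accrued on 7 July 2013, when the wrongful act occurred; under the stated occurrence rule the 5 October 2013 discovery does not delay accrual.
1 year from 7 July 2013 is 7 July 2014.
Because the pending related arbitration ran from 3 November 2013 to 14 May 2014, the deadline is extended by 192 days to 15 January 2015.
Because the emergency suspension of filing deadlines ran from 27 December 2014 to 3 March 2015, the deadline is extended by 66 days to 22 March 2015.
Okafor filed on 8 March 2015, before the 22 March 2015 deadline, so the action is timely.

TIMELY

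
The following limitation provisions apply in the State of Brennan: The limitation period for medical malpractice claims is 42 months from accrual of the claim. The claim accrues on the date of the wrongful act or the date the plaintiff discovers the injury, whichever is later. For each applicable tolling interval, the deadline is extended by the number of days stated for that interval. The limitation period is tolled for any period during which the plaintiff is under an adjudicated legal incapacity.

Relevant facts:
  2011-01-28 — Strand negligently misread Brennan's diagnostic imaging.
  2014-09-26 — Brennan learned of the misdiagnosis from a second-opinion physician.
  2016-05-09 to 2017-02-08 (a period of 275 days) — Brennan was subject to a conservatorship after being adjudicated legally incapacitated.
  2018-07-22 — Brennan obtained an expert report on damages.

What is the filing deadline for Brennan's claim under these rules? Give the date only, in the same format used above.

The claim accrued on 2014-09-26 — the later of the 2011-01-28 act and the 2014-09-26 discovery.
42 months from 2014-09-26 is 2018-03-26.
Because the plaintiff's legal incapacity ran from 2016-05-09 to 2017-02-08, the deadline is extended by 275 days to 2018-12-26.
None of the other events listed affects the running of the period under the stated rules.

2018-12-26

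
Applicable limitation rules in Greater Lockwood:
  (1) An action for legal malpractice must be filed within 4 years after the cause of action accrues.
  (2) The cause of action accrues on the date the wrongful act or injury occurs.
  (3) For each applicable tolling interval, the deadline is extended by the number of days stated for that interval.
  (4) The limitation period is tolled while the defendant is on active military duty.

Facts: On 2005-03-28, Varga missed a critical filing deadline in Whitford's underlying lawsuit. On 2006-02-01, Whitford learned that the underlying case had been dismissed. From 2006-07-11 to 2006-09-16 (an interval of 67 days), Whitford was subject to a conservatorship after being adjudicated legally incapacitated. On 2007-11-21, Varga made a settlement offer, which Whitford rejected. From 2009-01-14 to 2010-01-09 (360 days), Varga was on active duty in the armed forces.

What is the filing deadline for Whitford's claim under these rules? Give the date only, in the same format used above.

Accrual is governed by the date of the act, so the period began to run on 2005-03-28; the later discovery on 2006-02-01 is irrelevant under the stated rule.
Adding the 4 years base period to 2005-03-28 gives a deadline of 2009-03-28, before any tolling.
The period was tolled for 360 days by the defendant's active military service (2009-01-14 to 2010-01-09), pushing the deadline to 2010-03-23.
The plaintiff's legal incapacity from 2006-07-11 to 2006-09-16 does not toll the period, because no stated rule makes the plaintiff's incapacity a tolling event.
The other events in the timeline have no effect on the limitation period under the stated rules.

2010-03-23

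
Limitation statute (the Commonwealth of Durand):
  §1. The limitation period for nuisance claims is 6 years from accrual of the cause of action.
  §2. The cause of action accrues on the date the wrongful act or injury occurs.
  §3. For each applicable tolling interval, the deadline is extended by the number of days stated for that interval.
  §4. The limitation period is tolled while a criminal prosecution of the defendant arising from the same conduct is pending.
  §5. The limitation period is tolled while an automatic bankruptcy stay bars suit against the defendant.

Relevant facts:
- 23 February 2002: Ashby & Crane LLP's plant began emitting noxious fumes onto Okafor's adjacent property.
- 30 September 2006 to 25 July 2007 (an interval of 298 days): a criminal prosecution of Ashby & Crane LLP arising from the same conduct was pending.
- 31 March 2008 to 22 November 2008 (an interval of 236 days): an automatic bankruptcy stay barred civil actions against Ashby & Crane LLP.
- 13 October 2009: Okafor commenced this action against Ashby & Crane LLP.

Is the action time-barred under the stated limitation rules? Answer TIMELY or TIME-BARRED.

TIME-BARRED

The cause of action accrued on 23 February 2002, the date of the act.
6 years from 23 February 2002 is 23 February 2008.
The period was tolled for 298 days by the pending criminal prosecution (30 September 2006 to 25 July 2007), pushing the deadline to 17 December 2008.
The automatic bankruptcy stay from 31 March 2008 to 22 November 2008 tolled the period for 236 days, extending the deadline to 10 August 2009.
Filing on 13 October 2009 missed the 10 August 2009 deadline — the action is time-barred.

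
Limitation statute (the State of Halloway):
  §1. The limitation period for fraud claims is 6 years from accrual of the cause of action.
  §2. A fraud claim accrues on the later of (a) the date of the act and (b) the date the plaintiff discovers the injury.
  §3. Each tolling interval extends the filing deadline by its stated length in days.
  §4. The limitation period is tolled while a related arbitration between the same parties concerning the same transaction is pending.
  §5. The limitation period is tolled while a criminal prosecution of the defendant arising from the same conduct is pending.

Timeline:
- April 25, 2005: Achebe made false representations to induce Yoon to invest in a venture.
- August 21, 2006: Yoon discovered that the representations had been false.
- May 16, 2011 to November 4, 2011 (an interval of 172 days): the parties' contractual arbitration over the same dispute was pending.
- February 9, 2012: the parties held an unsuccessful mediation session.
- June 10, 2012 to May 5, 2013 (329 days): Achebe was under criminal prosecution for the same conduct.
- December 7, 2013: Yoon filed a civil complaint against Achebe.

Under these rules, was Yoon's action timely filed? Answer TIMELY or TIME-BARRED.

Because discovery on August 21, 2006 post-dates the April 25, 2005 act, accrual under the later-of rule falls on August 21, 2006.
6 years from August 21, 2006 is August 21, 2012.
Because the pending related arbitration ran from May 16, 2011 to November 4, 2011, the deadline is extended by 172 days to February 9, 2013.
Because the pending criminal prosecution ran from June 10, 2012 to May 5, 2013, the deadline is extended by 329 days to January 4, 2014.
None of the other events listed affects the running of the period under the stated rules.
Filing on December 7, 2013 beat the January 4, 2014 deadline — the action is timely.

TIMELY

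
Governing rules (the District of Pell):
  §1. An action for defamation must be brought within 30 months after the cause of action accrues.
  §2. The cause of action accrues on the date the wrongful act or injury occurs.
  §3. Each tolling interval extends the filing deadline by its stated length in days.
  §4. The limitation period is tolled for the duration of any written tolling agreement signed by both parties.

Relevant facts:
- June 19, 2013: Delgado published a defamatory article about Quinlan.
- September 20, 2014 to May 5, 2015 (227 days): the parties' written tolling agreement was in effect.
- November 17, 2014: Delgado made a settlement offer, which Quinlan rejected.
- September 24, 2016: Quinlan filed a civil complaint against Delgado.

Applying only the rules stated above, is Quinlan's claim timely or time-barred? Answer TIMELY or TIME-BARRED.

The limitation period began to run on June 19, 2013.
The untolled deadline — 30 months after June 19, 2013 — is December 19, 2015.
The period was tolled for 227 days by the written tolling agreement (September 20, 2014 to May 5, 2015), pushing the deadline to August 2, 2016.
The other events in the timeline have no effect on the limitation period under the stated rules.
The September 24, 2016 filing falls after the August 2, 2016 deadline; the claim is time-barred.

TIME-BARRED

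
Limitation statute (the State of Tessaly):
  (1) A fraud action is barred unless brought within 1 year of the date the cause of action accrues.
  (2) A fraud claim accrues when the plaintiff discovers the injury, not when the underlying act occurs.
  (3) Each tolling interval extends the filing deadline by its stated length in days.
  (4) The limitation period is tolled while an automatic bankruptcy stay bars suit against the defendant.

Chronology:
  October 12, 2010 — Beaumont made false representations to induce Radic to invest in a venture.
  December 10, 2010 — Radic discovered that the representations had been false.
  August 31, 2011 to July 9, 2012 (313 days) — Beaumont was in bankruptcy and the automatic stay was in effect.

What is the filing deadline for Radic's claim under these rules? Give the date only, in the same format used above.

Under the discovery rule, the claim accrued on December 10, 2010, when Radic discovered the injury — not on the October 12, 2010 date of the underlying act.
1 year from December 10, 2010 is December 10, 2011.
Because the automatic bankruptcy stay ran from August 31, 2011 to July 9, 2012, the deadline is extended by 313 days to October 18, 2012.

October 18, 2012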